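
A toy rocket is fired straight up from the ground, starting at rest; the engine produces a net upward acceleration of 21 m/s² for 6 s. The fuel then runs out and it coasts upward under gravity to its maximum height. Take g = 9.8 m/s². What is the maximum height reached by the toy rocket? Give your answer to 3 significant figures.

1190 m

Phase 1 (powered ascent): v₀ = 0 m/s, a = 21 m/s².
v = v₀ + at = 0 + (21)(6) = 126 m/s
Δx = v₀t + ½at² = 0·6 + 0.5·21·6² = 378 m

Phase 2 (coasting upward): v₀ = 126 m/s, a = -9.8 m/s².
v = v₀ + at → t = (0 − 126) / -9.8 = 12.9 s
v² = v₀² + 2aΔx → Δx = (0² − 126²)/(2·-9.8) = 810 m
Maximum height = 378 + 810 = 1190 m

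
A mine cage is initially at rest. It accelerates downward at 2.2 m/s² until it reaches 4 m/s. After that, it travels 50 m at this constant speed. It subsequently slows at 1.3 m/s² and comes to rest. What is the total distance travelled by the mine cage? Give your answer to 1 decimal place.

59.8 m

Phase 1 (accelerating): v₀ = 0 m/s, a = 2.2 m/s².
v = v₀ + at → t = (4 − 0) / 2.2 = 1.82 s
v² = v₀² + 2aΔx → Δx = (4² − 0²)/(2·2.2) = 3.64 m

Phase 2 (constant speed): v₀ = 4.00 m/s, a = 0 m/s².
Constant speed: t = d/v = 50/4.00 = 12.5 s

Phase 3 (decelerating): v₀ = 4.00 m/s, a = -1.3 m/s².
v = v₀ + at → t = (0 − 4.00) / -1.3 = 3.08 s
v² = v₀² + 2aΔx → Δx = (0² − 4.00²)/(2·-1.3) = 6.15 m
Total distance = 3.64 + 50.0 + 6.15 = 59.8 m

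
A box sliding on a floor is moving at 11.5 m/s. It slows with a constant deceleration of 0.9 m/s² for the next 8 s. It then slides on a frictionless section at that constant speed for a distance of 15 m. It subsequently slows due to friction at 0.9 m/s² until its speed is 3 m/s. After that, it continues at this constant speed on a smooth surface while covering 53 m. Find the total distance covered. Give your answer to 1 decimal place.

136.5 m

Phase 1 (decelerating): v₀ = 11.5 m/s, a = -0.9 m/s².
v = v₀ + at = 11.5 + (-0.9)(8) = 4.30 m/s
Δx = v₀t + ½at² = 11.5·8 + 0.5·-0.9·8² = 63.2 m

Phase 2 (constant speed): v₀ = 4.30 m/s, a = 0 m/s².
Constant speed: t = d/v = 15/4.30 = 3.49 s

Phase 3 (decelerating): v₀ = 4.30 m/s, a = -0.9 m/s².
v = v₀ + at → t = (3 − 4.30) / -0.9 = 1.44 s
v² = v₀² + 2aΔx → Δx = (3² − 4.30²)/(2·-0.9) = 5.27 m

Phase 4 (constant speed): v₀ = 3.00 m/s, a = 0 m/s².
Constant speed: t = d/v = 53/3.00 = 17.7 s
Total distance = 63.2 + 15.0 + 5.27 + 53.0 = 136 m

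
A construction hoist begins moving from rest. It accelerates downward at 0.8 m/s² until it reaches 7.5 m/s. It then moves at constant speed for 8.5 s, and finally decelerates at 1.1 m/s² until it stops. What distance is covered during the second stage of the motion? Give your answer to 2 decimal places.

63.75 m

Phase 1 (accelerating): v₀ = 0 m/s, a = 0.8 m/s².
v = v₀ + at → t = (7.5 − 0) / 0.8 = 9.38 s
v² = v₀² + 2aΔx → Δx = (7.5² − 0²)/(2·0.8) = 35.2 m

Phase 2 (constant speed): v₀ = 7.50 m/s, a = 0 m/s².
v = v₀ + at = 7.50 + (0)(8.5) = 7.50 m/s
Δx = v₀t + ½at² = 7.50·8.5 + 0.5·0·8.5² = 63.8 m
Distance in phase 2 = 63.8 m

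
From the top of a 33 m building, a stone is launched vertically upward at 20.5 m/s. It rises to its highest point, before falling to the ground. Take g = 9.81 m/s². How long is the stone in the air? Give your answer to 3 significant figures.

Phase 1 (rising): v₀ = 20.5 m/s, a = -9.81 m/s².
v = v₀ + at → t = (0 − 20.5) / -9.81 = 2.09 s
v² = v₀² + 2aΔx → Δx = (0² − 20.5²)/(2·-9.81) = 21.4 m

Phase 2 (falling): v₀ = 0 m/s, a = -9.81 m/s².
Falls 54.4 m from rest: t = √(2·54.4/9.81) = 3.33 s; v = g·t = 32.7 m/s.
Total time = 2.09 + 3.33 = 5.42 s

5.42 s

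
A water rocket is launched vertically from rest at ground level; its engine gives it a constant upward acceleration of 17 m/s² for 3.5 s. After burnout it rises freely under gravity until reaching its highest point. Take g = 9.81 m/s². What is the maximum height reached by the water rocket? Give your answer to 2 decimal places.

Phase 1 (powered ascent): v₀ = 0 m/s, a = 17 m/s².
v = v₀ + at = 0 + (17)(3.5) = 59.5 m/s
Δx = v₀t + ½at² = 0·3.5 + 0.5·17·3.5² = 104 m

Phase 2 (coasting upward): v₀ = 59.5 m/s, a = -9.81 m/s².
v = v₀ + at → t = (0 − 59.5) / -9.81 = 6.07 s
v² = v₀² + 2aΔx → Δx = (0² − 59.5²)/(2·-9.81) = 180 m
Maximum height = 104 + 180 = 285 m

284.57 m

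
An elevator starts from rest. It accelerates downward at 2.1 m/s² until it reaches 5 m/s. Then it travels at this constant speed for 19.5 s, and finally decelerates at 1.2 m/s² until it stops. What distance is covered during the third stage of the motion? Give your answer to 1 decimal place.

Phase 1 (accelerating): v₀ = 0 m/s, a = 2.1 m/s².
v = v₀ + at → t = (5 − 0) / 2.1 = 2.38 s
v² = v₀² + 2aΔx → Δx = (5² − 0²)/(2·2.1) = 5.95 m

Phase 2 (constant speed): v₀ = 5.00 m/s, a = 0 m/s².
v = v₀ + at = 5.00 + (0)(19.5) = 5.00 m/s
Δx = v₀t + ½at² = 5.00·19.5 + 0.5·0·19.5² = 97.5 m

Phase 3 (decelerating): v₀ = 5.00 m/s, a = -1.2 m/s².
v = v₀ + at → t = (0 − 5.00) / -1.2 = 4.17 s
v² = v₀² + 2aΔx → Δx = (0² − 5.00²)/(2·-1.2) = 10.4 m
Distance in phase 3 = 10.4 m

10.4 m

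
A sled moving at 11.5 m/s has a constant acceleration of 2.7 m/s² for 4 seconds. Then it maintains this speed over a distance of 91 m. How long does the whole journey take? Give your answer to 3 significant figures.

Phase 1 (accelerating): v₀ = 11.5 m/s, a = 2.7 m/s².
v = v₀ + at = 11.5 + (2.7)(4) = 22.3 m/s
Δx = v₀t + ½at² = 11.5·4 + 0.5·2.7·4² = 67.6 m

Phase 2 (constant speed): v₀ = 22.3 m/s, a = 0 m/s².
Constant speed: t = d/v = 91/22.3 = 4.08 s
Total time = 4.00 + 4.08 = 8.08 s

8.08 s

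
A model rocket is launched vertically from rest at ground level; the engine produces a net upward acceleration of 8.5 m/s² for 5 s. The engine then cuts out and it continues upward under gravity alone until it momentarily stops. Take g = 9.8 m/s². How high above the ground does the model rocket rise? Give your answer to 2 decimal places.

198.41 m

Phase 1 (powered ascent): v₀ = 0 m/s, a = 8.5 m/s².
v = v₀ + at = 0 + (8.5)(5) = 42.5 m/s
Δx = v₀t + ½at² = 0·5 + 0.5·8.5·5² = 106 m

Phase 2 (coasting upward): v₀ = 42.5 m/s, a = -9.8 m/s².
v = v₀ + at → t = (0 − 42.5) / -9.8 = 4.34 s
v² = v₀² + 2aΔx → Δx = (0² − 42.5²)/(2·-9.8) = 92.2 m
Maximum height = 106 + 92.2 = 198 m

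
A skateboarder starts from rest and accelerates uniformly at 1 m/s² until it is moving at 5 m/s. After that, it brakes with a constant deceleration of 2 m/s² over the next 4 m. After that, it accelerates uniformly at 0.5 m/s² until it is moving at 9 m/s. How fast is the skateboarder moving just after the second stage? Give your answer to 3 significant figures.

Phase 1 (accelerating): v₀ = 0 m/s, a = 1 m/s².
v = v₀ + at → t = (5 − 0) / 1 = 5.00 s
v² = v₀² + 2aΔx → Δx = (5² − 0²)/(2·1) = 12.5 m

Phase 2 (decelerating): v₀ = 5.00 m/s, a = -2 m/s².
v² = v₀² + 2aΔx = 5.00² + 2·-2·4 = 9.00 → v = 3.00 m/s
t = (v − v₀)/a = (3.00 − 5.00)/-2 = 1.00 s
Speed at end of phase 2 = 3.00 m/s

3.00 m/s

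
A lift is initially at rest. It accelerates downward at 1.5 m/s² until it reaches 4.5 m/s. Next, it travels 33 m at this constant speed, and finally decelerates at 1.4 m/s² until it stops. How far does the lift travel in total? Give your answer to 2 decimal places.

46.98 m

Phase 1 (accelerating): v₀ = 0 m/s, a = 1.5 m/s².
v = v₀ + at → t = (4.5 − 0) / 1.5 = 3.00 s
v² = v₀² + 2aΔx → Δx = (4.5² − 0²)/(2·1.5) = 6.75 m

Phase 2 (constant speed): v₀ = 4.50 m/s, a = 0 m/s².
Constant speed: t = d/v = 33/4.50 = 7.33 s

Phase 3 (decelerating): v₀ = 4.50 m/s, a = -1.4 m/s².
v = v₀ + at → t = (0 − 4.50) / -1.4 = 3.21 s
v² = v₀² + 2aΔx → Δx = (0² − 4.50²)/(2·-1.4) = 7.23 m
Total distance = 6.75 + 33.0 + 7.23 = 47.0 m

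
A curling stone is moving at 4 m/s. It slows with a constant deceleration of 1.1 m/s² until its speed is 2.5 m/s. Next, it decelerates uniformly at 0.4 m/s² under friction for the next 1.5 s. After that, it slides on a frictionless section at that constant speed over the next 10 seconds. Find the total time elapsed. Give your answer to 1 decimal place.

12.9 s

Phase 1 (decelerating): v₀ = 4.00 m/s, a = -1.1 m/s².
v = v₀ + at → t = (2.5 − 4.00) / -1.1 = 1.36 s
v² = v₀² + 2aΔx → Δx = (2.5² − 4.00²)/(2·-1.1) = 4.43 m

Phase 2 (decelerating): v₀ = 2.50 m/s, a = -0.4 m/s².
v = v₀ + at = 2.50 + (-0.4)(1.5) = 1.90 m/s
Δx = v₀t + ½at² = 2.50·1.5 + 0.5·-0.4·1.5² = 3.30 m

Phase 3 (constant speed): v₀ = 1.90 m/s, a = 0 m/s².
v = v₀ + at = 1.90 + (0)(10) = 1.90 m/s
Δx = v₀t + ½at² = 1.90·10 + 0.5·0·10² = 19.0 m
Total time = 1.36 + 1.50 + 10.0 = 12.9 s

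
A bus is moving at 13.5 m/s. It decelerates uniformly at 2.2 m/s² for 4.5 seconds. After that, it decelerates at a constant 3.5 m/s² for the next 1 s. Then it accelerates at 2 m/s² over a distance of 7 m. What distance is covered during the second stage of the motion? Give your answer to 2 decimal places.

Phase 1 (decelerating): v₀ = 13.5 m/s, a = -2.2 m/s².
v = v₀ + at = 13.5 + (-2.2)(4.5) = 3.60 m/s
Δx = v₀t + ½at² = 13.5·4.5 + 0.5·-2.2·4.5² = 38.5 m

Phase 2 (decelerating): v₀ = 3.60 m/s, a = -3.5 m/s².
v = v₀ + at = 3.60 + (-3.5)(1) = 0.100 m/s
Δx = v₀t + ½at² = 3.60·1 + 0.5·-3.5·1² = 1.85 m
Distance in phase 2 = 1.85 m

1.85 m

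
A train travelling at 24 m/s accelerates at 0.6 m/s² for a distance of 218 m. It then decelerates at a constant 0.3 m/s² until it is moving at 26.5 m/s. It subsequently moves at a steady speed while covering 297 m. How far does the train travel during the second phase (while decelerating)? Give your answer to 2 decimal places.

225.58 m

Phase 1 (accelerating): v₀ = 24.0 m/s, a = 0.6 m/s².
v² = v₀² + 2aΔx = 24.0² + 2·0.6·218 = 838 → v = 28.9 m/s
t = (v − v₀)/a = (28.9 − 24.0)/0.6 = 8.24 s

Phase 2 (decelerating): v₀ = 28.9 m/s, a = -0.3 m/s².
v = v₀ + at → t = (26.5 − 28.9) / -0.3 = 8.14 s
v² = v₀² + 2aΔx → Δx = (26.5² − 28.9²)/(2·-0.3) = 226 m
Distance in phase 2 = 226 m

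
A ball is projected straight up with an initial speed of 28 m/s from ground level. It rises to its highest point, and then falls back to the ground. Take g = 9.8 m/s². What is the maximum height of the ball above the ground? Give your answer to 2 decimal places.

Phase 1 (rising): v₀ = 28.0 m/s, a = -9.8 m/s².
v = v₀ + at → t = (0 − 28.0) / -9.8 = 2.86 s
v² = v₀² + 2aΔx → Δx = (0² − 28.0²)/(2·-9.8) = 40.0 m
Maximum height = 40.0 m

40.00 m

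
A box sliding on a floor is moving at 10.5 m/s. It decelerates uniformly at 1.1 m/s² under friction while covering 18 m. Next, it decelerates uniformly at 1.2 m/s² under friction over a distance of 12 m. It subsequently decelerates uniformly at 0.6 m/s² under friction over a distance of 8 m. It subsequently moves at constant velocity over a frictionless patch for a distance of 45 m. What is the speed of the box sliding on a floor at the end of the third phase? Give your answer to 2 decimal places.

Phase 1 (decelerating): v₀ = 10.5 m/s, a = -1.1 m/s².
v² = v₀² + 2aΔx = 10.5² + 2·-1.1·18 = 70.7 → v = 8.41 m/s
t = (v − v₀)/a = (8.41 − 10.5)/-1.1 = 1.90 s

Phase 2 (decelerating): v₀ = 8.41 m/s, a = -1.2 m/s².
v² = v₀² + 2aΔx = 8.41² + 2·-1.2·12 = 41.9 → v = 6.47 m/s
t = (v − v₀)/a = (6.47 − 8.41)/-1.2 = 1.61 s

Phase 3 (decelerating): v₀ = 6.47 m/s, a = -0.6 m/s².
v² = v₀² + 2aΔx = 6.47² + 2·-0.6·8 = 32.3 → v = 5.68 m/s
t = (v − v₀)/a = (5.68 − 6.47)/-0.6 = 1.32 s
Speed at end of phase 3 = 5.68 m/s

5.68 m/s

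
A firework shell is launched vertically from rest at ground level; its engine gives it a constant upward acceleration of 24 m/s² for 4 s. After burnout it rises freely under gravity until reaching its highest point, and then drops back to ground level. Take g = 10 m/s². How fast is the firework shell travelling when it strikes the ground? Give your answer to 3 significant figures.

114 m/s

Phase 1 (powered ascent): v₀ = 0 m/s, a = 24 m/s².
v = v₀ + at = 0 + (24)(4) = 96.0 m/s
Δx = v₀t + ½at² = 0·4 + 0.5·24·4² = 192 m

Phase 2 (coasting upward): v₀ = 96.0 m/s, a = -10 m/s².
v = v₀ + at → t = (0 − 96.0) / -10 = 9.60 s
v² = v₀² + 2aΔx → Δx = (0² − 96.0²)/(2·-10) = 461 m

Phase 3 (free fall): v₀ = 0 m/s, a = -10 m/s².
Falls 653 m from rest: t = √(2·653/10) = 11.4 s; v = g·t = 114 m/s.
Impact speed = 114 m/s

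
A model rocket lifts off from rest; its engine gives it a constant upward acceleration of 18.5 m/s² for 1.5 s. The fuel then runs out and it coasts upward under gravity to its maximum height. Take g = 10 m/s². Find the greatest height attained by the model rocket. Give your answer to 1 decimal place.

59.3 m

Phase 1 (powered ascent): v₀ = 0 m/s, a = 18.5 m/s².
v = v₀ + at = 0 + (18.5)(1.5) = 27.8 m/s
Δx = v₀t + ½at² = 0·1.5 + 0.5·18.5·1.5² = 20.8 m

Phase 2 (coasting upward): v₀ = 27.8 m/s, a = -10 m/s².
v = v₀ + at → t = (0 − 27.8) / -10 = 2.77 s
v² = v₀² + 2aΔx → Δx = (0² − 27.8²)/(2·-10) = 38.5 m
Maximum height = 20.8 + 38.5 = 59.3 m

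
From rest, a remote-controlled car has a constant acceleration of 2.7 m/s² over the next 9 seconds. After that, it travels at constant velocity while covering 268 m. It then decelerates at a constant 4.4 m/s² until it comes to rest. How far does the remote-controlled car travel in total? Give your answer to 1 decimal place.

Phase 1 (accelerating): v₀ = 0 m/s, a = 2.7 m/s².
v = v₀ + at = 0 + (2.7)(9) = 24.3 m/s
Δx = v₀t + ½at² = 0·9 + 0.5·2.7·9² = 109 m

Phase 2 (constant speed): v₀ = 24.3 m/s, a = 0 m/s².
Constant speed: t = d/v = 268/24.3 = 11.0 s

Phase 3 (decelerating): v₀ = 24.3 m/s, a = -4.4 m/s².
v = v₀ + at → t = (0 − 24.3) / -4.4 = 5.52 s
v² = v₀² + 2aΔx → Δx = (0² − 24.3²)/(2·-4.4) = 67.1 m
Total distance = 109 + 268 + 67.1 = 444 m

444.5 m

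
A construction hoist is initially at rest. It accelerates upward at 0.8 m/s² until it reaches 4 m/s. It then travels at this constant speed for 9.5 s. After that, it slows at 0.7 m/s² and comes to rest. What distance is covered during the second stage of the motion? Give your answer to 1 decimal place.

38.0 m

Phase 1 (accelerating): v₀ = 0 m/s, a = 0.8 m/s².
v = v₀ + at → t = (4 − 0) / 0.8 = 5.00 s
v² = v₀² + 2aΔx → Δx = (4² − 0²)/(2·0.8) = 10.0 m

Phase 2 (constant speed): v₀ = 4.00 m/s, a = 0 m/s².
v = v₀ + at = 4.00 + (0)(9.5) = 4.00 m/s
Δx = v₀t + ½at² = 4.00·9.5 + 0.5·0·9.5² = 38.0 m
Distance in phase 2 = 38.0 m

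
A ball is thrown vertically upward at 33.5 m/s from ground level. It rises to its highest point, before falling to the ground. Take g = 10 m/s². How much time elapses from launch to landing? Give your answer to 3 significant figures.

Phase 1 (rising): v₀ = 33.5 m/s, a = -10 m/s².
v = v₀ + at → t = (0 − 33.5) / -10 = 3.35 s
v² = v₀² + 2aΔx → Δx = (0² − 33.5²)/(2·-10) = 56.1 m

Phase 2 (falling): v₀ = 0 m/s, a = -10 m/s².
Falls 56.1 m from rest: t = √(2·56.1/10) = 3.35 s; v = g·t = 33.5 m/s.
Total time = 3.35 + 3.35 = 6.70 s

6.70 s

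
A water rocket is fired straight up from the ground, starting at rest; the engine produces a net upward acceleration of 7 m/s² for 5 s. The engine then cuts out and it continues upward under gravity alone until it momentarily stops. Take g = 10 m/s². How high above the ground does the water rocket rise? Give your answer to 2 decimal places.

Phase 1 (powered ascent): v₀ = 0 m/s, a = 7 m/s².
v = v₀ + at = 0 + (7)(5) = 35.0 m/s
Δx = v₀t + ½at² = 0·5 + 0.5·7·5² = 87.5 m

Phase 2 (coasting upward): v₀ = 35.0 m/s, a = -10 m/s².
v = v₀ + at → t = (0 − 35.0) / -10 = 3.50 s
v² = v₀² + 2aΔx → Δx = (0² − 35.0²)/(2·-10) = 61.2 m
Maximum height = 87.5 + 61.2 = 149 m

148.75 m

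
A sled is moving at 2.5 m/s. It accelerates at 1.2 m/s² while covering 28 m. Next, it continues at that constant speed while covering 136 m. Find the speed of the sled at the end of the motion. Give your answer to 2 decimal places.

Phase 1 (accelerating): v₀ = 2.50 m/s, a = 1.2 m/s².
v² = v₀² + 2aΔx = 2.50² + 2·1.2·28 = 73.5 → v = 8.57 m/s
t = (v − v₀)/a = (8.57 − 2.50)/1.2 = 5.06 s

Phase 2 (constant speed): v₀ = 8.57 m/s, a = 0 m/s².
Constant speed: t = d/v = 136/8.57 = 15.9 s
Final speed = 8.57 m/s

8.57 m/s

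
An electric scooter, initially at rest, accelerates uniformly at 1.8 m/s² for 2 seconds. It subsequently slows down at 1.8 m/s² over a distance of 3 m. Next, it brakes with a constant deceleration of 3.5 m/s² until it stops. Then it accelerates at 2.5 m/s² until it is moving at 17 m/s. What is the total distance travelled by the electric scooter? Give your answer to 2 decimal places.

64.71 m

Phase 1 (accelerating): v₀ = 0 m/s, a = 1.8 m/s².
v = v₀ + at = 0 + (1.8)(2) = 3.60 m/s
Δx = v₀t + ½at² = 0·2 + 0.5·1.8·2² = 3.60 m

Phase 2 (decelerating): v₀ = 3.60 m/s, a = -1.8 m/s².
v² = v₀² + 2aΔx = 3.60² + 2·-1.8·3 = 2.16 → v = 1.47 m/s
t = (v − v₀)/a = (1.47 − 3.60)/-1.8 = 1.18 s

Phase 3 (decelerating): v₀ = 1.47 m/s, a = -3.5 m/s².
v = v₀ + at → t = (0 − 1.47) / -3.5 = 0.420 s
v² = v₀² + 2aΔx → Δx = (0² − 1.47²)/(2·-3.5) = 0.309 m

Phase 4 (accelerating): v₀ = 0 m/s, a = 2.5 m/s².
v = v₀ + at → t = (17 − 0) / 2.5 = 6.80 s
v² = v₀² + 2aΔx → Δx = (17² − 0²)/(2·2.5) = 57.8 m
Total distance = 3.60 + 3.00 + 0.309 + 57.8 = 64.7 m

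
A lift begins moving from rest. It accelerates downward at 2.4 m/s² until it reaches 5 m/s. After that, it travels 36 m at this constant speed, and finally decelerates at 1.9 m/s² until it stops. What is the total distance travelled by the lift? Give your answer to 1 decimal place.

47.8 m

Phase 1 (accelerating): v₀ = 0 m/s, a = 2.4 m/s².
v = v₀ + at → t = (5 − 0) / 2.4 = 2.08 s
v² = v₀² + 2aΔx → Δx = (5² − 0²)/(2·2.4) = 5.21 m

Phase 2 (constant speed): v₀ = 5.00 m/s, a = 0 m/s².
Constant speed: t = d/v = 36/5.00 = 7.20 s

Phase 3 (decelerating): v₀ = 5.00 m/s, a = -1.9 m/s².
v = v₀ + at → t = (0 − 5.00) / -1.9 = 2.63 s
v² = v₀² + 2aΔx → Δx = (0² − 5.00²)/(2·-1.9) = 6.58 m
Total distance = 5.21 + 36.0 + 6.58 = 47.8 m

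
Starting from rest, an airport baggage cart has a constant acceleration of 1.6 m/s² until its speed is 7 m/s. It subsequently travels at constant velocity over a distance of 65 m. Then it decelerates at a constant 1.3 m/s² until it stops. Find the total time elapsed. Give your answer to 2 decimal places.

Phase 1 (accelerating): v₀ = 0 m/s, a = 1.6 m/s².
v = v₀ + at → t = (7 − 0) / 1.6 = 4.38 s
v² = v₀² + 2aΔx → Δx = (7² − 0²)/(2·1.6) = 15.3 m

Phase 2 (constant speed): v₀ = 7.00 m/s, a = 0 m/s².
Constant speed: t = d/v = 65/7.00 = 9.29 s

Phase 3 (decelerating): v₀ = 7.00 m/s, a = -1.3 m/s².
v = v₀ + at → t = (0 − 7.00) / -1.3 = 5.38 s
v² = v₀² + 2aΔx → Δx = (0² − 7.00²)/(2·-1.3) = 18.8 m
Total time = 4.38 + 9.29 + 5.38 = 19.0 s

19.05 s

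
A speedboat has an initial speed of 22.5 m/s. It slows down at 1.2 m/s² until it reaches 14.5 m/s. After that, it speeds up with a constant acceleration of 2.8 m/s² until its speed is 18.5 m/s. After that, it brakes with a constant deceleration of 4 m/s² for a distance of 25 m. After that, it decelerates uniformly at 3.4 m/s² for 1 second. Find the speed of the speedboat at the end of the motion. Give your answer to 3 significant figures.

Phase 1 (decelerating): v₀ = 22.5 m/s, a = -1.2 m/s².
v = v₀ + at → t = (14.5 − 22.5) / -1.2 = 6.67 s
v² = v₀² + 2aΔx → Δx = (14.5² − 22.5²)/(2·-1.2) = 123 m

Phase 2 (accelerating): v₀ = 14.5 m/s, a = 2.8 m/s².
v = v₀ + at → t = (18.5 − 14.5) / 2.8 = 1.43 s
v² = v₀² + 2aΔx → Δx = (18.5² − 14.5²)/(2·2.8) = 23.6 m

Phase 3 (decelerating): v₀ = 18.5 m/s, a = -4 m/s².
v² = v₀² + 2aΔx = 18.5² + 2·-4·25 = 142 → v = 11.9 m/s
t = (v − v₀)/a = (11.9 − 18.5)/-4 = 1.64 s

Phase 4 (decelerating): v₀ = 11.9 m/s, a = -3.4 m/s².
v = v₀ + at = 11.9 + (-3.4)(1) = 8.53 m/s
Δx = v₀t + ½at² = 11.9·1 + 0.5·-3.4·1² = 10.2 m
Final speed = 8.53 m/s

8.53 m/s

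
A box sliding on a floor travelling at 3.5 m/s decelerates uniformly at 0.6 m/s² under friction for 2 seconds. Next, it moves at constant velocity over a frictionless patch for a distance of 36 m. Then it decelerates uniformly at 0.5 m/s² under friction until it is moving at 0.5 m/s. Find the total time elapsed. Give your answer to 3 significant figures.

Phase 1 (decelerating): v₀ = 3.50 m/s, a = -0.6 m/s².
v = v₀ + at = 3.50 + (-0.6)(2) = 2.30 m/s
Δx = v₀t + ½at² = 3.50·2 + 0.5·-0.6·2² = 5.80 m

Phase 2 (constant speed): v₀ = 2.30 m/s, a = 0 m/s².
Constant speed: t = d/v = 36/2.30 = 15.7 s

Phase 3 (decelerating): v₀ = 2.30 m/s, a = -0.5 m/s².
v = v₀ + at → t = (0.5 − 2.30) / -0.5 = 3.60 s
v² = v₀² + 2aΔx → Δx = (0.5² − 2.30²)/(2·-0.5) = 5.04 m
Total time = 2.00 + 15.7 + 3.60 = 21.3 s

21.3 s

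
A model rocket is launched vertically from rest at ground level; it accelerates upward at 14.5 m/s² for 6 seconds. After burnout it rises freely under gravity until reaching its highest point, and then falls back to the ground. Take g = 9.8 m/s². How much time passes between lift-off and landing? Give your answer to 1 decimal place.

26.4 s

Phase 1 (powered ascent): v₀ = 0 m/s, a = 14.5 m/s².
v = v₀ + at = 0 + (14.5)(6) = 87.0 m/s
Δx = v₀t + ½at² = 0·6 + 0.5·14.5·6² = 261 m

Phase 2 (coasting upward): v₀ = 87.0 m/s, a = -9.8 m/s².
v = v₀ + at → t = (0 − 87.0) / -9.8 = 8.88 s
v² = v₀² + 2aΔx → Δx = (0² − 87.0²)/(2·-9.8) = 386 m

Phase 3 (free fall): v₀ = 0 m/s, a = -9.8 m/s².
Falls 647 m from rest: t = √(2·647/9.8) = 11.5 s; v = g·t = 113 m/s.
Total time = 6.00 + 8.88 + 11.5 = 26.4 s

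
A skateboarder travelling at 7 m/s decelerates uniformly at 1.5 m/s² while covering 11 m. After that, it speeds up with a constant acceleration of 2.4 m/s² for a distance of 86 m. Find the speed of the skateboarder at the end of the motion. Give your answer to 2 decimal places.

Phase 1 (decelerating): v₀ = 7.00 m/s, a = -1.5 m/s².
v² = v₀² + 2aΔx = 7.00² + 2·-1.5·11 = 16.0 → v = 4.00 m/s
t = (v − v₀)/a = (4.00 − 7.00)/-1.5 = 2.00 s

Phase 2 (accelerating): v₀ = 4.00 m/s, a = 2.4 m/s².
v² = v₀² + 2aΔx = 4.00² + 2·2.4·86 = 429 → v = 20.7 m/s
t = (v − v₀)/a = (20.7 − 4.00)/2.4 = 6.96 s
Final speed = 20.7 m/s

20.71 m/s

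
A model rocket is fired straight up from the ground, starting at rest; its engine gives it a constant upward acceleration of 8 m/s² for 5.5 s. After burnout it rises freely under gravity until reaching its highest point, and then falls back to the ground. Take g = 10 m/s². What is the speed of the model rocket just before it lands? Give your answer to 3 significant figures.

Phase 1 (powered ascent): v₀ = 0 m/s, a = 8 m/s².
v = v₀ + at = 0 + (8)(5.5) = 44.0 m/s
Δx = v₀t + ½at² = 0·5.5 + 0.5·8·5.5² = 121 m

Phase 2 (coasting upward): v₀ = 44.0 m/s, a = -10 m/s².
v = v₀ + at → t = (0 − 44.0) / -10 = 4.40 s
v² = v₀² + 2aΔx → Δx = (0² − 44.0²)/(2·-10) = 96.8 m

Phase 3 (free fall): v₀ = 0 m/s, a = -10 m/s².
Falls 218 m from rest: t = √(2·218/10) = 6.60 s; v = g·t = 66.0 m/s.
Impact speed = 66.0 m/s

66.0 m/s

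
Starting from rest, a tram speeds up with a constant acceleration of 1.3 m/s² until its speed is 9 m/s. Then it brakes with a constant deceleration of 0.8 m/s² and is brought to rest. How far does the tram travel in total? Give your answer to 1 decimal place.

81.8 m

Phase 1 (accelerating): v₀ = 0 m/s, a = 1.3 m/s².
v = v₀ + at → t = (9 − 0) / 1.3 = 6.92 s
v² = v₀² + 2aΔx → Δx = (9² − 0²)/(2·1.3) = 31.2 m

Phase 2 (decelerating): v₀ = 9.00 m/s, a = -0.8 m/s².
v = v₀ + at → t = (0 − 9.00) / -0.8 = 11.2 s
v² = v₀² + 2aΔx → Δx = (0² − 9.00²)/(2·-0.8) = 50.6 m
Total distance = 31.2 + 50.6 = 81.8 m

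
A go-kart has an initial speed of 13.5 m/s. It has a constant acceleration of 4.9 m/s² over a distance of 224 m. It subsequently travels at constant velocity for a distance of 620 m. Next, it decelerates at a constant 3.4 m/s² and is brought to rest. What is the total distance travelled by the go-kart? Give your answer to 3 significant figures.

1190 m

Phase 1 (accelerating): v₀ = 13.5 m/s, a = 4.9 m/s².
v² = v₀² + 2aΔx = 13.5² + 2·4.9·224 = 2380 → v = 48.8 m/s
t = (v − v₀)/a = (48.8 − 13.5)/4.9 = 7.20 s

Phase 2 (constant speed): v₀ = 48.8 m/s, a = 0 m/s².
Constant speed: t = d/v = 620/48.8 = 12.7 s

Phase 3 (decelerating): v₀ = 48.8 m/s, a = -3.4 m/s².
v = v₀ + at → t = (0 − 48.8) / -3.4 = 14.3 s
v² = v₀² + 2aΔx → Δx = (0² − 48.8²)/(2·-3.4) = 350 m
Total distance = 224 + 620 + 350 = 1190 m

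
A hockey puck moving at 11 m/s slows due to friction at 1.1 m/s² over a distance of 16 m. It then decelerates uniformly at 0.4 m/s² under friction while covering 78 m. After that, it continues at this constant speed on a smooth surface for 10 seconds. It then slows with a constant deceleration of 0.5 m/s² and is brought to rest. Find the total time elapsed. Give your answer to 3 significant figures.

32.3 s

Phase 1 (decelerating): v₀ = 11.0 m/s, a = -1.1 m/s².
v² = v₀² + 2aΔx = 11.0² + 2·-1.1·16 = 85.8 → v = 9.26 m/s
t = (v − v₀)/a = (9.26 − 11.0)/-1.1 = 1.58 s

Phase 2 (decelerating): v₀ = 9.26 m/s, a = -0.4 m/s².
v² = v₀² + 2aΔx = 9.26² + 2·-0.4·78 = 23.4 → v = 4.84 m/s
t = (v − v₀)/a = (4.84 − 9.26)/-0.4 = 11.1 s

Phase 3 (constant speed): v₀ = 4.84 m/s, a = 0 m/s².
v = v₀ + at = 4.84 + (0)(10) = 4.84 m/s
Δx = v₀t + ½at² = 4.84·10 + 0.5·0·10² = 48.4 m

Phase 4 (decelerating): v₀ = 4.84 m/s, a = -0.5 m/s².
v = v₀ + at → t = (0 − 4.84) / -0.5 = 9.67 s
v² = v₀² + 2aΔx → Δx = (0² − 4.84²)/(2·-0.5) = 23.4 m
Total time = 1.58 + 11.1 + 10.0 + 9.67 = 32.3 s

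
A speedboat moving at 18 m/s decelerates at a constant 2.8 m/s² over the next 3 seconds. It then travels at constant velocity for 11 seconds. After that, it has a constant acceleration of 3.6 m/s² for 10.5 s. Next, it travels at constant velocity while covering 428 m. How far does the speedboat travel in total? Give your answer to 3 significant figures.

874 m

Phase 1 (decelerating): v₀ = 18.0 m/s, a = -2.8 m/s².
v = v₀ + at = 18.0 + (-2.8)(3) = 9.60 m/s
Δx = v₀t + ½at² = 18.0·3 + 0.5·-2.8·3² = 41.4 m

Phase 2 (constant speed): v₀ = 9.60 m/s, a = 0 m/s².
v = v₀ + at = 9.60 + (0)(11) = 9.60 m/s
Δx = v₀t + ½at² = 9.60·11 + 0.5·0·11² = 106 m

Phase 3 (accelerating): v₀ = 9.60 m/s, a = 3.6 m/s².
v = v₀ + at = 9.60 + (3.6)(10.5) = 47.4 m/s
Δx = v₀t + ½at² = 9.60·10.5 + 0.5·3.6·10.5² = 299 m

Phase 4 (constant speed): v₀ = 47.4 m/s, a = 0 m/s².
Constant speed: t = d/v = 428/47.4 = 9.03 s
Total distance = 41.4 + 106 + 299 + 428 = 874 m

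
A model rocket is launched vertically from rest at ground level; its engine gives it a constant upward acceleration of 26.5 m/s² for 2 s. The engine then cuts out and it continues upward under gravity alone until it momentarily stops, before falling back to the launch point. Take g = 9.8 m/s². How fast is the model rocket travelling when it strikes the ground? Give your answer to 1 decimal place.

62.0 m/s

Phase 1 (powered ascent): v₀ = 0 m/s, a = 26.5 m/s².
v = v₀ + at = 0 + (26.5)(2) = 53.0 m/s
Δx = v₀t + ½at² = 0·2 + 0.5·26.5·2² = 53.0 m

Phase 2 (coasting upward): v₀ = 53.0 m/s, a = -9.8 m/s².
v = v₀ + at → t = (0 − 53.0) / -9.8 = 5.41 s
v² = v₀² + 2aΔx → Δx = (0² − 53.0²)/(2·-9.8) = 143 m

Phase 3 (free fall): v₀ = 0 m/s, a = -9.8 m/s².
Falls 196 m from rest: t = √(2·196/9.8) = 6.33 s; v = g·t = 62.0 m/s.
Impact speed = 62.0 m/s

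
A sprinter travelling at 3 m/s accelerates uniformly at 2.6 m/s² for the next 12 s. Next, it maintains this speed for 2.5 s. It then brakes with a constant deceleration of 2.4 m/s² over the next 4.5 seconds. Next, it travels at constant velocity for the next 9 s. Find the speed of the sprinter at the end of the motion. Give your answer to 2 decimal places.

Phase 1 (accelerating): v₀ = 3.00 m/s, a = 2.6 m/s².
v = v₀ + at = 3.00 + (2.6)(12) = 34.2 m/s
Δx = v₀t + ½at² = 3.00·12 + 0.5·2.6·12² = 223 m

Phase 2 (constant speed): v₀ = 34.2 m/s, a = 0 m/s².
v = v₀ + at = 34.2 + (0)(2.5) = 34.2 m/s
Δx = v₀t + ½at² = 34.2·2.5 + 0.5·0·2.5² = 85.5 m

Phase 3 (decelerating): v₀ = 34.2 m/s, a = -2.4 m/s².
v = v₀ + at = 34.2 + (-2.4)(4.5) = 23.4 m/s
Δx = v₀t + ½at² = 34.2·4.5 + 0.5·-2.4·4.5² = 130 m

Phase 4 (constant speed): v₀ = 23.4 m/s, a = 0 m/s².
v = v₀ + at = 23.4 + (0)(9) = 23.4 m/s
Δx = v₀t + ½at² = 23.4·9 + 0.5·0·9² = 211 m
Final speed = 23.4 m/s

23.40 m/s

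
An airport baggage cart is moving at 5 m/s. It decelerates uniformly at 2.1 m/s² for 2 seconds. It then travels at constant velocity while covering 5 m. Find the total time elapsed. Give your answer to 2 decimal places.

8.25 s

Phase 1 (decelerating): v₀ = 5.00 m/s, a = -2.1 m/s².
v = v₀ + at = 5.00 + (-2.1)(2) = 0.800 m/s
Δx = v₀t + ½at² = 5.00·2 + 0.5·-2.1·2² = 5.80 m

Phase 2 (constant speed): v₀ = 0.800 m/s, a = 0 m/s².
Constant speed: t = d/v = 5/0.800 = 6.25 s
Total time = 2.00 + 6.25 = 8.25 s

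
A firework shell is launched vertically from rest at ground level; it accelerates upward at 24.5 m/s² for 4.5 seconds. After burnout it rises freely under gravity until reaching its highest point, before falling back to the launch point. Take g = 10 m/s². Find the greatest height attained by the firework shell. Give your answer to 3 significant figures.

Phase 1 (powered ascent): v₀ = 0 m/s, a = 24.5 m/s².
v = v₀ + at = 0 + (24.5)(4.5) = 110 m/s
Δx = v₀t + ½at² = 0·4.5 + 0.5·24.5·4.5² = 248 m

Phase 2 (coasting upward): v₀ = 110 m/s, a = -10 m/s².
v = v₀ + at → t = (0 − 110) / -10 = 11.0 s
v² = v₀² + 2aΔx → Δx = (0² − 110²)/(2·-10) = 608 m
Maximum height = 248 + 608 = 856 m

856 m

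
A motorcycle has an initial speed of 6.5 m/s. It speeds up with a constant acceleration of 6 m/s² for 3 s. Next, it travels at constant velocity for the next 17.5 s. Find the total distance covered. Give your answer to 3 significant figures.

Phase 1 (accelerating): v₀ = 6.50 m/s, a = 6 m/s².
v = v₀ + at = 6.50 + (6)(3) = 24.5 m/s
Δx = v₀t + ½at² = 6.50·3 + 0.5·6·3² = 46.5 m

Phase 2 (constant speed): v₀ = 24.5 m/s, a = 0 m/s².
v = v₀ + at = 24.5 + (0)(17.5) = 24.5 m/s
Δx = v₀t + ½at² = 24.5·17.5 + 0.5·0·17.5² = 429 m
Total distance = 46.5 + 429 = 475 m

475 m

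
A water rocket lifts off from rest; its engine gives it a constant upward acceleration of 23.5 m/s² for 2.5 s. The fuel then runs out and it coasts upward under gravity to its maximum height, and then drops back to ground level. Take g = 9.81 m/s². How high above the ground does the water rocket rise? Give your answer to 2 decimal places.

Phase 1 (powered ascent): v₀ = 0 m/s, a = 23.5 m/s².
v = v₀ + at = 0 + (23.5)(2.5) = 58.8 m/s
Δx = v₀t + ½at² = 0·2.5 + 0.5·23.5·2.5² = 73.4 m

Phase 2 (coasting upward): v₀ = 58.8 m/s, a = -9.81 m/s².
v = v₀ + at → t = (0 − 58.8) / -9.81 = 5.99 s
v² = v₀² + 2aΔx → Δx = (0² − 58.8²)/(2·-9.81) = 176 m
Maximum height = 73.4 + 176 = 249 m

249.36 m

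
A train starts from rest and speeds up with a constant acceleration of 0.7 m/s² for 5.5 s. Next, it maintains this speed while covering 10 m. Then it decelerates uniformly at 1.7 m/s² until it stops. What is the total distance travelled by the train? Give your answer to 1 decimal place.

Phase 1 (accelerating): v₀ = 0 m/s, a = 0.7 m/s².
v = v₀ + at = 0 + (0.7)(5.5) = 3.85 m/s
Δx = v₀t + ½at² = 0·5.5 + 0.5·0.7·5.5² = 10.6 m

Phase 2 (constant speed): v₀ = 3.85 m/s, a = 0 m/s².
Constant speed: t = d/v = 10/3.85 = 2.60 s

Phase 3 (decelerating): v₀ = 3.85 m/s, a = -1.7 m/s².
v = v₀ + at → t = (0 − 3.85) / -1.7 = 2.26 s
v² = v₀² + 2aΔx → Δx = (0² − 3.85²)/(2·-1.7) = 4.36 m
Total distance = 10.6 + 10.0 + 4.36 = 24.9 m

24.9 m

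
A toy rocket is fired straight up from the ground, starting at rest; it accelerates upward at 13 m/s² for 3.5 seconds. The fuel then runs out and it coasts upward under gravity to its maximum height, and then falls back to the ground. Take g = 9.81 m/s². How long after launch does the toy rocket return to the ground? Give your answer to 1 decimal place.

14.3 s

Phase 1 (powered ascent): v₀ = 0 m/s, a = 13 m/s².
v = v₀ + at = 0 + (13)(3.5) = 45.5 m/s
Δx = v₀t + ½at² = 0·3.5 + 0.5·13·3.5² = 79.6 m

Phase 2 (coasting upward): v₀ = 45.5 m/s, a = -9.81 m/s².
v = v₀ + at → t = (0 − 45.5) / -9.81 = 4.64 s
v² = v₀² + 2aΔx → Δx = (0² − 45.5²)/(2·-9.81) = 106 m

Phase 3 (free fall): v₀ = 0 m/s, a = -9.81 m/s².
Falls 185 m from rest: t = √(2·185/9.81) = 6.14 s; v = g·t = 60.3 m/s.
Total time = 3.50 + 4.64 + 6.14 = 14.3 s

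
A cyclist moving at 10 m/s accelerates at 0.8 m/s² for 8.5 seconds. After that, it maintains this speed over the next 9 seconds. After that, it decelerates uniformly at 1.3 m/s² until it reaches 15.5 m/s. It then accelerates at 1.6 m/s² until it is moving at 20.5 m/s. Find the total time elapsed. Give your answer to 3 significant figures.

Phase 1 (accelerating): v₀ = 10.0 m/s, a = 0.8 m/s².
v = v₀ + at = 10.0 + (0.8)(8.5) = 16.8 m/s
Δx = v₀t + ½at² = 10.0·8.5 + 0.5·0.8·8.5² = 114 m

Phase 2 (constant speed): v₀ = 16.8 m/s, a = 0 m/s².
v = v₀ + at = 16.8 + (0)(9) = 16.8 m/s
Δx = v₀t + ½at² = 16.8·9 + 0.5·0·9² = 151 m

Phase 3 (decelerating): v₀ = 16.8 m/s, a = -1.3 m/s².
v = v₀ + at → t = (15.5 − 16.8) / -1.3 = 1.00 s
v² = v₀² + 2aΔx → Δx = (15.5² − 16.8²)/(2·-1.3) = 16.2 m

Phase 4 (accelerating): v₀ = 15.5 m/s, a = 1.6 m/s².
v = v₀ + at → t = (20.5 − 15.5) / 1.6 = 3.12 s
v² = v₀² + 2aΔx → Δx = (20.5² − 15.5²)/(2·1.6) = 56.2 m
Total time = 8.50 + 9.00 + 1.00 + 3.12 = 21.6 s

21.6 s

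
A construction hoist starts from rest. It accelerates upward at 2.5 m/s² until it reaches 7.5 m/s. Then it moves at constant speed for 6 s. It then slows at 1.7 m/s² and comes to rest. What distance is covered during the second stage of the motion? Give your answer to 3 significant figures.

Phase 1 (accelerating): v₀ = 0 m/s, a = 2.5 m/s².
v = v₀ + at → t = (7.5 − 0) / 2.5 = 3.00 s
v² = v₀² + 2aΔx → Δx = (7.5² − 0²)/(2·2.5) = 11.2 m

Phase 2 (constant speed): v₀ = 7.50 m/s, a = 0 m/s².
v = v₀ + at = 7.50 + (0)(6) = 7.50 m/s
Δx = v₀t + ½at² = 7.50·6 + 0.5·0·6² = 45.0 m
Distance in phase 2 = 45.0 m

45.0 m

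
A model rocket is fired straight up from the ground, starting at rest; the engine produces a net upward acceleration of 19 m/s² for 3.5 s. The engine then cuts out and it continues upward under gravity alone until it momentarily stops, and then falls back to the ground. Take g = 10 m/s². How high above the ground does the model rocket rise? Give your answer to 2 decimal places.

Phase 1 (powered ascent): v₀ = 0 m/s, a = 19 m/s².
v = v₀ + at = 0 + (19)(3.5) = 66.5 m/s
Δx = v₀t + ½at² = 0·3.5 + 0.5·19·3.5² = 116 m

Phase 2 (coasting upward): v₀ = 66.5 m/s, a = -10 m/s².
v = v₀ + at → t = (0 − 66.5) / -10 = 6.65 s
v² = v₀² + 2aΔx → Δx = (0² − 66.5²)/(2·-10) = 221 m
Maximum height = 116 + 221 = 337 m

337.49 m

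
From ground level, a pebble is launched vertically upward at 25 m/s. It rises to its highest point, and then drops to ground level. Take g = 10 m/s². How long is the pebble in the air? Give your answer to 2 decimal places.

Phase 1 (rising): v₀ = 25.0 m/s, a = -10 m/s².
v = v₀ + at → t = (0 − 25.0) / -10 = 2.50 s
v² = v₀² + 2aΔx → Δx = (0² − 25.0²)/(2·-10) = 31.2 m

Phase 2 (falling): v₀ = 0 m/s, a = -10 m/s².
Falls 31.2 m from rest: t = √(2·31.2/10) = 2.50 s; v = g·t = 25.0 m/s.
Total time = 2.50 + 2.50 = 5.00 s

5.00 s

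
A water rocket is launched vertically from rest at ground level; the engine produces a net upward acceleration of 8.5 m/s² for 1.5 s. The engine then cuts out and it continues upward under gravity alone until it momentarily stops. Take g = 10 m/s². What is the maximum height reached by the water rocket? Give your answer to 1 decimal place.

Phase 1 (powered ascent): v₀ = 0 m/s, a = 8.5 m/s².
v = v₀ + at = 0 + (8.5)(1.5) = 12.8 m/s
Δx = v₀t + ½at² = 0·1.5 + 0.5·8.5·1.5² = 9.56 m

Phase 2 (coasting upward): v₀ = 12.8 m/s, a = -10 m/s².
v = v₀ + at → t = (0 − 12.8) / -10 = 1.27 s
v² = v₀² + 2aΔx → Δx = (0² − 12.8²)/(2·-10) = 8.13 m
Maximum height = 9.56 + 8.13 = 17.7 m

17.7 m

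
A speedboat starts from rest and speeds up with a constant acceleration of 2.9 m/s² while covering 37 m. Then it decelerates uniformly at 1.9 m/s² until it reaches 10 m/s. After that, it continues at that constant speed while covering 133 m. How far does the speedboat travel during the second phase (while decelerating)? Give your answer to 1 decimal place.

30.2 m

Phase 1 (accelerating): v₀ = 0 m/s, a = 2.9 m/s².
v² = v₀² + 2aΔx = 0² + 2·2.9·37 = 215 → v = 14.6 m/s
t = (v − v₀)/a = (14.6 − 0)/2.9 = 5.05 s

Phase 2 (decelerating): v₀ = 14.6 m/s, a = -1.9 m/s².
v = v₀ + at → t = (10 − 14.6) / -1.9 = 2.45 s
v² = v₀² + 2aΔx → Δx = (10² − 14.6²)/(2·-1.9) = 30.2 m
Distance in phase 2 = 30.2 m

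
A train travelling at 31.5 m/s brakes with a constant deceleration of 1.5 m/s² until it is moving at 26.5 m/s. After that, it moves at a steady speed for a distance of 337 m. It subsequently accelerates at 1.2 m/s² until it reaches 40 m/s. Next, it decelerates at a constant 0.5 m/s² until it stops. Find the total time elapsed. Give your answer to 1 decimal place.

Phase 1 (decelerating): v₀ = 31.5 m/s, a = -1.5 m/s².
v = v₀ + at → t = (26.5 − 31.5) / -1.5 = 3.33 s
v² = v₀² + 2aΔx → Δx = (26.5² − 31.5²)/(2·-1.5) = 96.7 m

Phase 2 (constant speed): v₀ = 26.5 m/s, a = 0 m/s².
Constant speed: t = d/v = 337/26.5 = 12.7 s

Phase 3 (accelerating): v₀ = 26.5 m/s, a = 1.2 m/s².
v = v₀ + at → t = (40 − 26.5) / 1.2 = 11.2 s
v² = v₀² + 2aΔx → Δx = (40² − 26.5²)/(2·1.2) = 374 m

Phase 4 (decelerating): v₀ = 40.0 m/s, a = -0.5 m/s².
v = v₀ + at → t = (0 − 40.0) / -0.5 = 80.0 s
v² = v₀² + 2aΔx → Δx = (0² − 40.0²)/(2·-0.5) = 1600 m
Total time = 3.33 + 12.7 + 11.2 + 80.0 = 107 s

107.3 s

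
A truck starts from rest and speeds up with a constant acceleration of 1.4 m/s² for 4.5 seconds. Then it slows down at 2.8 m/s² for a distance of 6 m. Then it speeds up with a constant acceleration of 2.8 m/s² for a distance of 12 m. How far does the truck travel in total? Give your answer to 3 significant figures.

Phase 1 (accelerating): v₀ = 0 m/s, a = 1.4 m/s².
v = v₀ + at = 0 + (1.4)(4.5) = 6.30 m/s
Δx = v₀t + ½at² = 0·4.5 + 0.5·1.4·4.5² = 14.2 m

Phase 2 (decelerating): v₀ = 6.30 m/s, a = -2.8 m/s².
v² = v₀² + 2aΔx = 6.30² + 2·-2.8·6 = 6.09 → v = 2.47 m/s
t = (v − v₀)/a = (2.47 − 6.30)/-2.8 = 1.37 s

Phase 3 (accelerating): v₀ = 2.47 m/s, a = 2.8 m/s².
v² = v₀² + 2aΔx = 2.47² + 2·2.8·12 = 73.3 → v = 8.56 m/s
t = (v − v₀)/a = (8.56 − 2.47)/2.8 = 2.18 s
Total distance = 14.2 + 6.00 + 12.0 = 32.2 m

32.2 m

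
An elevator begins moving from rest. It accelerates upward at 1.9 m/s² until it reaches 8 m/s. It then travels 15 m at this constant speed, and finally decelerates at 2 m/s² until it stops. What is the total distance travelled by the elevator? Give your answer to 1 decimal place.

Phase 1 (accelerating): v₀ = 0 m/s, a = 1.9 m/s².
v = v₀ + at → t = (8 − 0) / 1.9 = 4.21 s
v² = v₀² + 2aΔx → Δx = (8² − 0²)/(2·1.9) = 16.8 m

Phase 2 (constant speed): v₀ = 8.00 m/s, a = 0 m/s².
Constant speed: t = d/v = 15/8.00 = 1.88 s

Phase 3 (decelerating): v₀ = 8.00 m/s, a = -2 m/s².
v = v₀ + at → t = (0 − 8.00) / -2 = 4.00 s
v² = v₀² + 2aΔx → Δx = (0² − 8.00²)/(2·-2) = 16.0 m
Total distance = 16.8 + 15.0 + 16.0 = 47.8 m

47.8 m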